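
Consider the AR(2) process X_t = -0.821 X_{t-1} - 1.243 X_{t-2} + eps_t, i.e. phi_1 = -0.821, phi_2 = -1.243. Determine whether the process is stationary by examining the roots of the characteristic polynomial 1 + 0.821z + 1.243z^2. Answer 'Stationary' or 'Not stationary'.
\text{Not stationary}

The AR(p) characteristic polynomial is P(z) = 1 + 0.821z + 1.243z^2.
Stationarity requires all roots to lie outside the unit circle, i.e. |z| > 1 for every root.
Set 1 + (0.821) z + (1.243) z^2 = 0, i.e. a z^2 + b z + c = 0 with a = 1.243, b = 0.821, c = 1.
Discriminant D = b^2 - 4ac = (0.821)^2 - 4*(1.243)*1 = 0.674041 - (4.972) = -4.297959.
D < 0, so the roots are the complex-conjugate pair z = (-b +/- i sqrt(-D)) / (2a) = -0.3302 +/- 0.8339i.
For a conjugate pair |z|^2 = z * conj(z) = (product of roots) = c/a = 1/(1.243) = 0.804505, so |z| = sqrt(0.804505) = 0.8969 for both roots.
Moduli of all roots: 0.8969, 0.8969.
All moduli strictly greater than 1? No.
Verdict: Not stationary.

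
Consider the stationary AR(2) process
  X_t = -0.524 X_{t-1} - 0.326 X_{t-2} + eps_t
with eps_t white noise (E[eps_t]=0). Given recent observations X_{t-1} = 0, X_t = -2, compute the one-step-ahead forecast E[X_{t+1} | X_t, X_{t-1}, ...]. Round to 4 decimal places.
E[X_{t+1} \mid \mathcal F_t] = 1.0480

For an AR(p) model X_t = c + sum_i phi_i X_{t-i} + eps_t, the
one-step-ahead conditional mean is
  E[X_{t+1} | X_t, ...] = c + sum_i phi_i X_{t+1-i}.
Substitute known values:
  E[X_{t+1} | ...] = (-0.524) * (-2) + (-0.326) * (0)
                   = 1.0480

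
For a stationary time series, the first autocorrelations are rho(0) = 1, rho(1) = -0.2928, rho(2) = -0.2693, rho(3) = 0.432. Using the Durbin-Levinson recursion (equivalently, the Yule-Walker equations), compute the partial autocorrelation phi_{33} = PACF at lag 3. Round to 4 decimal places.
\phi_{33} = 0.2690

The PACF at lag k is phi_{kk}, the last component of the solution
to the Yule-Walker system G_k phi = r_k where
  (G_k)_{ij} = rho(|i - j|), (r_k)_i = rho(i), i,j = 1..k.
Equivalently, Durbin-Levinson gives phi_{kk} iteratively:
  phi_{11} = rho(1)
  phi_{kk} = [rho(k) - sum_{j=1..k-1} phi_{k-1,j} rho(k-j)]
            / [1 - sum_{j=1..k-1} phi_{k-1,j} rho(j)],
  phi_{k,j} = phi_{k-1,j} - phi_{kk} phi_{k-1,k-j},  j = 1..k-1.
Step k = 1:
  phi_11 = rho(1) = -0.2928.
Step k = 2:
  phi_22 = [rho(2) - phi_11 rho(1)] / [1 - phi_11 rho(1)] = [-0.2693 - (-0.2928)(-0.2928)] / [1 - (-0.2928)(-0.2928)]
         = -0.35503184 / 0.91426816 = -0.388324.
  Update: phi_21 = phi_11 - phi_22 phi_11 = -0.2928 - (-0.388324)(-0.2928) = -0.406501.
Step k = 3:
  phi_33 = [rho(3) - phi_21 rho(2) - phi_22 rho(1)] / [1 - phi_21 rho(1) - phi_22 rho(2)]
    numerator   = 0.432 - (-0.406501)(-0.2693) - (-0.388324)(-0.2928) = 0.20882812
    denominator = 1 - (-0.406501)(-0.2928) - (-0.388324)(-0.2693) = 0.77640094
  phi_33 = 0.20882812 / 0.77640094 = 0.269.
Therefore phi_{33} = 0.2690.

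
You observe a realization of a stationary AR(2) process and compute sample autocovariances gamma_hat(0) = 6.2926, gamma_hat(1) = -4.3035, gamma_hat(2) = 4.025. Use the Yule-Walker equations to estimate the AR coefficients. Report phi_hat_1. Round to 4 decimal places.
\hat\phi_{1} = -0.4630

The Yule-Walker equations for an AR(p) process read, in matrix form,
  Gamma_p phi = r_p,   with   (Gamma_p)_{ij} = gamma(|i - j|),
                       (r_p)_i = gamma(i),   i,j = 1..p.
Substitute the sample gammas (Toeplitz matrix and right-hand side of size 2):
  Gamma_p = [[6.2926, -4.3035], [-4.3035, 6.2926]]
  r_p     = [-4.3035, 4.025]
Written out:
  6.2926 phi_1 - 4.3035 phi_2 = -4.3035
  -4.3035 phi_1 + 6.2926 phi_2 = 4.025
Solve by Cramer's rule:
  det = gamma(0)^2 - gamma(1)^2 = (6.2926)^2 - (-4.3035)^2 = 39.59681476 - 18.52011225 = 21.07670251
  phi_hat_1 = [gamma(1) gamma(0) - gamma(1) gamma(2)] / det = [(-4.3035)(6.2926) - (-4.3035)(4.025)] / 21.07670251 = -9.7586166 / 21.07670251 = -0.463
  phi_hat_2 = [gamma(0) gamma(2) - gamma(1)^2] / det = [(6.2926)(4.025) - (-4.3035)^2] / 21.07670251 = 6.80760275 / 21.07670251 = 0.323
So phi_hat = [-0.4630, 0.3230].
Therefore phi_hat_1 = -0.4630.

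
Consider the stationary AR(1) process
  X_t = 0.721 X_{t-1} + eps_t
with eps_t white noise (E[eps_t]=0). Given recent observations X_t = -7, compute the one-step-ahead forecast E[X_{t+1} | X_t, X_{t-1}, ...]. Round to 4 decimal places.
E[X_{t+1} \mid \mathcal F_t] = -5.0470

For an AR(p) model X_t = c + sum_i phi_i X_{t-i} + eps_t, the
one-step-ahead conditional mean is
  E[X_{t+1} | X_t, ...] = c + sum_i phi_i X_{t+1-i}.
Substitute known values:
  E[X_{t+1} | ...] = (0.721) * (-7)
                   = -5.0470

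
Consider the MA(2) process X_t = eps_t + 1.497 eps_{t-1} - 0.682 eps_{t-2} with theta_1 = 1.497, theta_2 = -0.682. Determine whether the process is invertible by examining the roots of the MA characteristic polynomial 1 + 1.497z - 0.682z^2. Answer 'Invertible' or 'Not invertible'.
\text{Not invertible}

The MA(q) characteristic polynomial is P(z) = 1 + 1.497z - 0.682z^2.
Invertibility requires all roots to lie outside the unit circle, i.e. |z| > 1 for every root.
Set 1 + (1.497) z + (-0.682) z^2 = 0, i.e. a z^2 + b z + c = 0 with a = -0.682, b = 1.497, c = 1.
Discriminant D = b^2 - 4ac = (1.497)^2 - 4*(-0.682)*1 = 2.241009 - (-2.728) = 4.969009.
D >= 0, so the roots are real: z = (-b +/- sqrt(D)) / (2a) = (-1.497 +/- 2.229127) / (-1.364).
  z_1 = (-1.497 + 2.229127) / (-1.364) = -0.5368,   |z_1| = 0.5368.
  z_2 = (-1.497 - 2.229127) / (-1.364) = 2.7318,   |z_2| = 2.7318.
Moduli of all roots: 0.5368, 2.7318.
All moduli strictly greater than 1? No.
Verdict: Not invertible.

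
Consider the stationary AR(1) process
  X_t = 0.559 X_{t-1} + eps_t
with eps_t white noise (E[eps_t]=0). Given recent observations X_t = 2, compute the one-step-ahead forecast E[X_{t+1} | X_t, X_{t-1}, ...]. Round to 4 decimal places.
E[X_{t+1} \mid \mathcal F_t] = 1.1180

For an AR(p) model X_t = c + sum_i phi_i X_{t-i} + eps_t, the
one-step-ahead conditional mean is
  E[X_{t+1} | X_t, ...] = c + sum_i phi_i X_{t+1-i}.
Substitute known values:
  E[X_{t+1} | ...] = (0.559) * (2)
                   = 1.1180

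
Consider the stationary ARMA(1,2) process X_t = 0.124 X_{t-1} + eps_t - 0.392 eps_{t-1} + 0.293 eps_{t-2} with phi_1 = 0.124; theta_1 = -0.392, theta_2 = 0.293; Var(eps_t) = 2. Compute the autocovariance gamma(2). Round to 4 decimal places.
\gamma(2) = 0.5044

Multiply the model equation by X_{t-k} and take expectations. With theta_0 = psi_0 = 1 and psi_j the MA(infinity) weights, this gives
  gamma(k) - sum_i phi_i gamma(k-i) = c_k,
  c_k = sigma^2 * sum_{j=k..q} theta_j psi_{j-k}   (c_k = 0 for k > q),
using gamma(-m) = gamma(m).
psi-weights needed (psi_j = theta_j + sum_i phi_i psi_{j-i}):
  psi_1 = theta_1 + phi_1 = -0.392 + (0.124) = -0.268
  psi_2 = theta_2 + phi_1 psi_1 = 0.293 + (0.124)(-0.268) = 0.259768
Right-hand sides:
  c_0 = sigma^2 (1 + theta_1 psi_1 + theta_2 psi_2) = 2 * (1 + (-0.392)(-0.268) + (0.293)(0.259768)) = 2 * 1.181168 = 2.362336
  c_1 = sigma^2 (theta_1 + theta_2 psi_1) = 2 * (-0.392 + (0.293)(-0.268)) = -0.941048
  c_2 = sigma^2 theta_2 = 2 * (0.293) = 0.586
Equations for k = 0 and k = 1 (AR order 1):
  gamma(0) = phi_1 gamma(1) + c_0
  gamma(1) = phi_1 gamma(0) + c_1
Substituting the second into the first: gamma(0) (1 - phi_1^2) = c_0 + phi_1 c_1, so
  gamma(0) = (c_0 + phi_1 c_1) / (1 - phi_1^2) = (2.362336 + (0.124)(-0.941048)) / (1 - (0.124)^2) = 2.245646 / 0.984624 = 2.280714.
  gamma(1) = phi_1 gamma(0) + c_1 = (0.124)(2.280714) + (-0.941048) = -0.658239.
For k = 2: gamma(2) = phi_1 gamma(1) + c_2
  = (0.124)(-0.658239) + (0.586) = 0.504378.
Therefore gamma(2) = 0.5044 (to 4 decimal places).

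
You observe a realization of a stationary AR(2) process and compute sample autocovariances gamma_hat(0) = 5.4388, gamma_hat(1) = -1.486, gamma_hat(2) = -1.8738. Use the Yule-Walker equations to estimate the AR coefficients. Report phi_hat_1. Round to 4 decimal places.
\hat\phi_{1} = -0.3970

The Yule-Walker equations for an AR(p) process read, in matrix form,
  Gamma_p phi = r_p,   with   (Gamma_p)_{ij} = gamma(|i - j|),
                       (r_p)_i = gamma(i),   i,j = 1..p.
Substitute the sample gammas (Toeplitz matrix and right-hand side of size 2):
  Gamma_p = [[5.4388, -1.486], [-1.486, 5.4388]]
  r_p     = [-1.486, -1.8738]
Written out:
  5.4388 phi_1 - 1.486 phi_2 = -1.486
  -1.486 phi_1 + 5.4388 phi_2 = -1.8738
Solve by Cramer's rule:
  det = gamma(0)^2 - gamma(1)^2 = (5.4388)^2 - (-1.486)^2 = 29.58054544 - 2.208196 = 27.37234944
  phi_hat_1 = [gamma(1) gamma(0) - gamma(1) gamma(2)] / det = [(-1.486)(5.4388) - (-1.486)(-1.8738)] / 27.37234944 = -10.8665236 / 27.37234944 = -0.397
  phi_hat_2 = [gamma(0) gamma(2) - gamma(1)^2] / det = [(5.4388)(-1.8738) - (-1.486)^2] / 27.37234944 = -12.39941944 / 27.37234944 = -0.453
So phi_hat = [-0.3970, -0.4530].
Therefore phi_hat_1 = -0.3970.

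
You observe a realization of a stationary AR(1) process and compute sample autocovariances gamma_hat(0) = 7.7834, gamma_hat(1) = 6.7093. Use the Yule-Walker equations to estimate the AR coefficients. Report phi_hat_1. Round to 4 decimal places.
\hat\phi_{1} = 0.8620

The Yule-Walker equations for an AR(p) process read, in matrix form,
  Gamma_p phi = r_p,   with   (Gamma_p)_{ij} = gamma(|i - j|),
                       (r_p)_i = gamma(i),   i,j = 1..p.
Substitute the sample gammas (Toeplitz matrix and right-hand side of size 1):
  Gamma_p = [[7.7834]]
  r_p     = [6.7093]
With p = 1 this is the single equation gamma(0) phi_1 = gamma(1):
  phi_hat_1 = gamma(1) / gamma(0) = 6.7093 / 7.7834 = 0.8620.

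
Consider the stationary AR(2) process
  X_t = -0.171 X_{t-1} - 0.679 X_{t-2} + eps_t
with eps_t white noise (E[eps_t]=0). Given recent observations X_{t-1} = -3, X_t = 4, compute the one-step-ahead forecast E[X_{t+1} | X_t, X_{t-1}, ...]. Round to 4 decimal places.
E[X_{t+1} \mid \mathcal F_t] = 1.3530

For an AR(p) model X_t = c + sum_i phi_i X_{t-i} + eps_t, the
one-step-ahead conditional mean is
  E[X_{t+1} | X_t, ...] = c + sum_i phi_i X_{t+1-i}.
Substitute known values:
  E[X_{t+1} | ...] = (-0.171) * (4) + (-0.679) * (-3)
                   = 1.3530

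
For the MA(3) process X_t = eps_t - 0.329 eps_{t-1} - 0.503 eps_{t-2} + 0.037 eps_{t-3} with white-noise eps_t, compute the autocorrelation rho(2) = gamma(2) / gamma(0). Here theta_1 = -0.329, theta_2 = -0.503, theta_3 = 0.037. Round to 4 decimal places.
\rho(2) = -0.3781

For an MA(q) process with theta_0 = 1, the autocovariance is
  gamma(k) = sigma^2 * sum_{i=0..q-k} theta_i * theta_{i+k},
and rho(k) = gamma(k) / gamma(0). Sigma^2 cancels.
  numerator   = (1)*(-0.503) + (-0.329)*(0.037) = -0.515173.
  denominator = (1)^2 + (-0.329)^2 + (-0.503)^2 + (0.037)^2 = 1.362619.
  rho(2) = -0.515173 / 1.362619 = -0.3781.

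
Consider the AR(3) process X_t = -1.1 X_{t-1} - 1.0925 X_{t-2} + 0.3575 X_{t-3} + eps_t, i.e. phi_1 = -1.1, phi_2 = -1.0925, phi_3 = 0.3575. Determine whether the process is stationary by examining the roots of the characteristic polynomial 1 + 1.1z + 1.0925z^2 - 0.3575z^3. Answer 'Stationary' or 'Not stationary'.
\text{Not stationary}

The AR(p) characteristic polynomial is P(z) = 1 + 1.1z + 1.0925z^2 - 0.3575z^3.
Stationarity requires all roots to lie outside the unit circle, i.e. |z| > 1 for every root.
Degree 3: look for a simple real root z0 first, then factor out (1 - z/z0) and solve the remaining quadratic.
Testing z0 = 4: P(4) = 1 + (1.1)(4) + (1.0925)(4)^2 + (-0.3575)(4)^3
  = 1 + (4.4) + (17.48) + (-22.88) = 0.  So z_0 = 4 is a root, |z_0| = 4.
Divide out the factor (1 - 0.25 z) = (1 - z/z0) (since 1/z0 = 0.25):
  P(z) = (1 - 0.25 z)(1 + (1.35) z + (1.43) z^2)
  [check: z-coef 1.35 - (0.25) = 1.1; z^2-coef 1.43 - (0.25)(1.35) = 1.0925; z^3-coef -(0.25)(1.43) = -0.3575.]
Remaining roots from the quadratic factor 1 + (1.35) z + (1.43) z^2:
  Set 1 + (1.35) z + (1.43) z^2 = 0, i.e. a z^2 + b z + c = 0 with a = 1.43, b = 1.35, c = 1.
  Discriminant D = b^2 - 4ac = (1.35)^2 - 4*(1.43)*1 = 1.8225 - (5.72) = -3.8975.
  D < 0, so the roots are the complex-conjugate pair z = (-b +/- i sqrt(-D)) / (2a) = -0.472 +/- 0.6903i.
  For a conjugate pair |z|^2 = z * conj(z) = (product of roots) = c/a = 1/(1.43) = 0.699301, so |z| = sqrt(0.699301) = 0.8362 for both roots.
Moduli of all roots: 4.0000, 0.8362, 0.8362.
All moduli strictly greater than 1? No.
Verdict: Not stationary.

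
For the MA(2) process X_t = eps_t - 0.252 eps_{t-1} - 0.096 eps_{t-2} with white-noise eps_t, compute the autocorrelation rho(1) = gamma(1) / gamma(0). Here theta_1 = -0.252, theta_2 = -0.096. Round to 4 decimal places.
\rho(1) = -0.2124

For an MA(q) process with theta_0 = 1, the autocovariance is
  gamma(k) = sigma^2 * sum_{i=0..q-k} theta_i * theta_{i+k},
and rho(k) = gamma(k) / gamma(0). Sigma^2 cancels.
  numerator   = (1)*(-0.252) + (-0.252)*(-0.096) = -0.227808.
  denominator = (1)^2 + (-0.252)^2 + (-0.096)^2 = 1.07272.
  rho(1) = -0.227808 / 1.07272 = -0.2124.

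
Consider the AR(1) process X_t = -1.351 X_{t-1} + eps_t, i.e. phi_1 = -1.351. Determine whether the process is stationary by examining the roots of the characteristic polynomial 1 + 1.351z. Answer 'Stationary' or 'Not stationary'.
\text{Not stationary}

The AR(p) characteristic polynomial is P(z) = 1 + 1.351z.
Stationarity requires all roots to lie outside the unit circle, i.e. |z| > 1 for every root.
This is linear in z: 1 + (1.351) z = 0  =>  z = -1/(1.351) = -0.740192,  |z| = 0.740192.
Moduli of all roots: 0.7402.
All moduli strictly greater than 1? No.
Verdict: Not stationary.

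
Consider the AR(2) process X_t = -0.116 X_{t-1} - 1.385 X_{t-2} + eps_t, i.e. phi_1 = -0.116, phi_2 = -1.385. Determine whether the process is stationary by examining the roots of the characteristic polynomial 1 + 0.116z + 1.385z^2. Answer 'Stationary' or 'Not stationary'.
\text{Not stationary}

The AR(p) characteristic polynomial is P(z) = 1 + 0.116z + 1.385z^2.
Stationarity requires all roots to lie outside the unit circle, i.e. |z| > 1 for every root.
Set 1 + (0.116) z + (1.385) z^2 = 0, i.e. a z^2 + b z + c = 0 with a = 1.385, b = 0.116, c = 1.
Discriminant D = b^2 - 4ac = (0.116)^2 - 4*(1.385)*1 = 0.013456 - (5.54) = -5.526544.
D < 0, so the roots are the complex-conjugate pair z = (-b +/- i sqrt(-D)) / (2a) = -0.0419 +/- 0.8487i.
For a conjugate pair |z|^2 = z * conj(z) = (product of roots) = c/a = 1/(1.385) = 0.722022, so |z| = sqrt(0.722022) = 0.8497 for both roots.
Moduli of all roots: 0.8497, 0.8497.
All moduli strictly greater than 1? No.
Verdict: Not stationary.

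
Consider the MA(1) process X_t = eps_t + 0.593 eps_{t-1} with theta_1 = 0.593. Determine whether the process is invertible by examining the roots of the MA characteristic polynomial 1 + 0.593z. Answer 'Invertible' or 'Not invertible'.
\text{Invertible}

The MA(q) characteristic polynomial is P(z) = 1 + 0.593z.
Invertibility requires all roots to lie outside the unit circle, i.e. |z| > 1 for every root.
This is linear in z: 1 + (0.593) z = 0  =>  z = -1/(0.593) = -1.686341,  |z| = 1.686341.
Moduli of all roots: 1.6863.
All moduli strictly greater than 1? Yes.
Verdict: Invertible.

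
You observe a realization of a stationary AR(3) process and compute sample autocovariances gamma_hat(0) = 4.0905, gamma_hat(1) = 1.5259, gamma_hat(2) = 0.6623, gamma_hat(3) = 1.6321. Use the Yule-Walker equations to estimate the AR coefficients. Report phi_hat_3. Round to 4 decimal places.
\hat\phi_{3} = 0.3840

The Yule-Walker equations for an AR(p) process read, in matrix form,
  Gamma_p phi = r_p,   with   (Gamma_p)_{ij} = gamma(|i - j|),
                       (r_p)_i = gamma(i),   i,j = 1..p.
Substitute the sample gammas (Toeplitz matrix and right-hand side of size 3):
  Gamma_p = [[4.0905, 1.5259, 0.6623], [1.5259, 4.0905, 1.5259], [0.6623, 1.5259, 4.0905]]
  r_p     = [1.5259, 0.6623, 1.6321]
Written out (R1..R3):
  (R1) 4.0905 phi_1 + 1.5259 phi_2 + 0.6623 phi_3 = 1.5259
  (R2) 1.5259 phi_1 + 4.0905 phi_2 + 1.5259 phi_3 = 0.6623
  (R3) 0.6623 phi_1 + 1.5259 phi_2 + 4.0905 phi_3 = 1.6321
Gaussian elimination:
  R2 <- R2 - (1.5259/4.0905) R1 = R2 - (0.373035) R1:  3.521286 phi_2 + 1.278839 phi_3 = 0.093086
  R3 <- R3 - (0.6623/4.0905) R1 = R3 - (0.161912) R1:  1.278839 phi_2 + 3.983266 phi_3 = 1.385039
  R3 <- R3 - (1.278839/3.521286) R2 = R3 - (0.363174) R2:  3.518825 phi_3 = 1.351233
Back-substitution:
  phi_hat_3 = 1.351233 / 3.518825 = 0.384001
  phi_hat_2 = (0.093086 - (1.278839)(0.384001)) / 3.521286 = -0.113024
  phi_hat_1 = (1.5259 - (1.5259)(-0.113024) - (0.6623)(0.384001)) / 4.0905 = 0.353023
So phi_hat = [0.3530, -0.1130, 0.3840].
Therefore phi_hat_3 = 0.3840.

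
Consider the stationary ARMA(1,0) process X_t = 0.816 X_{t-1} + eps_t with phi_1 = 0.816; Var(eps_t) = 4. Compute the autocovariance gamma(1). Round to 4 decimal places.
\gamma(1) = 9.7682

Multiply the model equation by X_{t-k} and take expectations. With theta_0 = psi_0 = 1 and psi_j the MA(infinity) weights, this gives
  gamma(k) - sum_i phi_i gamma(k-i) = c_k,
  c_k = sigma^2 * sum_{j=k..q} theta_j psi_{j-k}   (c_k = 0 for k > q),
using gamma(-m) = gamma(m).
Pure AR (q = 0): c_0 = sigma^2 = 4, c_k = 0 for k >= 1.
Equations for k = 0 and k = 1 (AR order 1):
  gamma(0) = phi_1 gamma(1) + c_0
  gamma(1) = phi_1 gamma(0) + c_1
Substituting the second into the first: gamma(0) (1 - phi_1^2) = c_0 + phi_1 c_1, so
  gamma(0) = c_0 / (1 - phi_1^2) = 4 / (1 - (0.816)^2) = 4 / 0.334144 = 11.970887.
  gamma(1) = phi_1 gamma(0) = (0.816)(11.970887) = 9.768244.
Therefore gamma(1) = 9.7682 (to 4 decimal places).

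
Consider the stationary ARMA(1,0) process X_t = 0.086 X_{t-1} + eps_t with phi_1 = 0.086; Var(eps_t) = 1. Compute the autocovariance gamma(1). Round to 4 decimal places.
\gamma(1) = 0.0866

Multiply the model equation by X_{t-k} and take expectations. With theta_0 = psi_0 = 1 and psi_j the MA(infinity) weights, this gives
  gamma(k) - sum_i phi_i gamma(k-i) = c_k,
  c_k = sigma^2 * sum_{j=k..q} theta_j psi_{j-k}   (c_k = 0 for k > q),
using gamma(-m) = gamma(m).
Pure AR (q = 0): c_0 = sigma^2 = 1, c_k = 0 for k >= 1.
Equations for k = 0 and k = 1 (AR order 1):
  gamma(0) = phi_1 gamma(1) + c_0
  gamma(1) = phi_1 gamma(0) + c_1
Substituting the second into the first: gamma(0) (1 - phi_1^2) = c_0 + phi_1 c_1, so
  gamma(0) = c_0 / (1 - phi_1^2) = 1 / (1 - (0.086)^2) = 1 / 0.992604 = 1.007451.
  gamma(1) = phi_1 gamma(0) = (0.086)(1.007451) = 0.086641.
Therefore gamma(1) = 0.0866 (to 4 decimal places).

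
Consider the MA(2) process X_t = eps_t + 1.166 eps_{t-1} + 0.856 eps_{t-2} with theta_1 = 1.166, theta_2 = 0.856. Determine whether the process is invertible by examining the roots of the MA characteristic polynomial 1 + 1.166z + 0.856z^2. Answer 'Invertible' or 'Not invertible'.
\text{Invertible}

The MA(q) characteristic polynomial is P(z) = 1 + 1.166z + 0.856z^2.
Invertibility requires all roots to lie outside the unit circle, i.e. |z| > 1 for every root.
Set 1 + (1.166) z + (0.856) z^2 = 0, i.e. a z^2 + b z + c = 0 with a = 0.856, b = 1.166, c = 1.
Discriminant D = b^2 - 4ac = (1.166)^2 - 4*(0.856)*1 = 1.359556 - (3.424) = -2.064444.
D < 0, so the roots are the complex-conjugate pair z = (-b +/- i sqrt(-D)) / (2a) = -0.6811 +/- 0.8393i.
For a conjugate pair |z|^2 = z * conj(z) = (product of roots) = c/a = 1/(0.856) = 1.168224, so |z| = sqrt(1.168224) = 1.0808 for both roots.
Moduli of all roots: 1.0808, 1.0808.
All moduli strictly greater than 1? Yes.
Verdict: Invertible.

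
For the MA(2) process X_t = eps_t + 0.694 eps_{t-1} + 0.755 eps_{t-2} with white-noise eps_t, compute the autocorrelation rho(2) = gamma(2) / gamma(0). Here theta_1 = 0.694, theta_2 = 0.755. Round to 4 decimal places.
\rho(2) = 0.3680

For an MA(q) process with theta_0 = 1, the autocovariance is
  gamma(k) = sigma^2 * sum_{i=0..q-k} theta_i * theta_{i+k},
and rho(k) = gamma(k) / gamma(0). Sigma^2 cancels.
  numerator   = (1)*(0.755) = 0.755.
  denominator = (1)^2 + (0.694)^2 + (0.755)^2 = 2.051661.
  rho(2) = 0.755 / 2.051661 = 0.3680.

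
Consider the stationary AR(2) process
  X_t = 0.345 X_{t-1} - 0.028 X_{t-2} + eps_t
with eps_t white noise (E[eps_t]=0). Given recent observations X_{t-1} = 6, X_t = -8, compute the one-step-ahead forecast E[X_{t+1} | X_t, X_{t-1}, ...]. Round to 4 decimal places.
E[X_{t+1} \mid \mathcal F_t] = -2.9280

For an AR(p) model X_t = c + sum_i phi_i X_{t-i} + eps_t, the
one-step-ahead conditional mean is
  E[X_{t+1} | X_t, ...] = c + sum_i phi_i X_{t+1-i}.
Substitute known values:
  E[X_{t+1} | ...] = (0.345) * (-8) + (-0.028) * (6)
                   = -2.9280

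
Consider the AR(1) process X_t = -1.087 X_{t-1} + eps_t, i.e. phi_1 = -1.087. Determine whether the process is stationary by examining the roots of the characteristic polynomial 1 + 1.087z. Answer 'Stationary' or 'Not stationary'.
\text{Not stationary}

The AR(p) characteristic polynomial is P(z) = 1 + 1.087z.
Stationarity requires all roots to lie outside the unit circle, i.e. |z| > 1 for every root.
This is linear in z: 1 + (1.087) z = 0  =>  z = -1/(1.087) = -0.919963,  |z| = 0.919963.
Moduli of all roots: 0.9200.
All moduli strictly greater than 1? No.
Verdict: Not stationary.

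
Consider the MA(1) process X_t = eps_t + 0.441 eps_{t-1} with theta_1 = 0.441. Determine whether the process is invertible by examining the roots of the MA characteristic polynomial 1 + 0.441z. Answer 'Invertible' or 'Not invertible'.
\text{Invertible}

The MA(q) characteristic polynomial is P(z) = 1 + 0.441z.
Invertibility requires all roots to lie outside the unit circle, i.e. |z| > 1 for every root.
This is linear in z: 1 + (0.441) z = 0  =>  z = -1/(0.441) = -2.267574,  |z| = 2.267574.
Moduli of all roots: 2.2676.
All moduli strictly greater than 1? Yes.
Verdict: Invertible.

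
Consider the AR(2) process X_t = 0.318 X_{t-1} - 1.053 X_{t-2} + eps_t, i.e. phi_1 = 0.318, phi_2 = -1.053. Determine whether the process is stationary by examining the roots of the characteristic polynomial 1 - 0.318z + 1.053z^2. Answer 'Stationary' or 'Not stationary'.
\text{Not stationary}

The AR(p) characteristic polynomial is P(z) = 1 - 0.318z + 1.053z^2.
Stationarity requires all roots to lie outside the unit circle, i.e. |z| > 1 for every root.
Set 1 + (-0.318) z + (1.053) z^2 = 0, i.e. a z^2 + b z + c = 0 with a = 1.053, b = -0.318, c = 1.
Discriminant D = b^2 - 4ac = (-0.318)^2 - 4*(1.053)*1 = 0.101124 - (4.212) = -4.110876.
D < 0, so the roots are the complex-conjugate pair z = (-b +/- i sqrt(-D)) / (2a) = 0.151 +/- 0.9627i.
For a conjugate pair |z|^2 = z * conj(z) = (product of roots) = c/a = 1/(1.053) = 0.949668, so |z| = sqrt(0.949668) = 0.9745 for both roots.
Moduli of all roots: 0.9745, 0.9745.
All moduli strictly greater than 1? No.
Verdict: Not stationary.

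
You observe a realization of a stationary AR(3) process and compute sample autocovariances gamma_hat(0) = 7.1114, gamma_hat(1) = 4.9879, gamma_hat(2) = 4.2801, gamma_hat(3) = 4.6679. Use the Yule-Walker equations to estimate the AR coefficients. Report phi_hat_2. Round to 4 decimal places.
\hat\phi_{2} = 0.0190

The Yule-Walker equations for an AR(p) process read, in matrix form,
  Gamma_p phi = r_p,   with   (Gamma_p)_{ij} = gamma(|i - j|),
                       (r_p)_i = gamma(i),   i,j = 1..p.
Substitute the sample gammas (Toeplitz matrix and right-hand side of size 3):
  Gamma_p = [[7.1114, 4.9879, 4.2801], [4.9879, 7.1114, 4.9879], [4.2801, 4.9879, 7.1114]]
  r_p     = [4.9879, 4.2801, 4.6679]
Written out (R1..R3):
  (R1) 7.1114 phi_1 + 4.9879 phi_2 + 4.2801 phi_3 = 4.9879
  (R2) 4.9879 phi_1 + 7.1114 phi_2 + 4.9879 phi_3 = 4.2801
  (R3) 4.2801 phi_1 + 4.9879 phi_2 + 7.1114 phi_3 = 4.6679
Gaussian elimination:
  R2 <- R2 - (4.9879/7.1114) R1 = R2 - (0.701395) R1:  3.612912 phi_2 + 1.98586 phi_3 = 0.781612
  R3 <- R3 - (4.2801/7.1114) R1 = R3 - (0.601865) R1:  1.98586 phi_2 + 4.535359 phi_3 = 1.66586
  R3 <- R3 - (1.98586/3.612912) R2 = R3 - (0.549656) R2:  3.443819 phi_3 = 1.236242
Back-substitution:
  phi_hat_3 = 1.236242 / 3.443819 = 0.358974
  phi_hat_2 = (0.781612 - (1.98586)(0.358974)) / 3.612912 = 0.019026
  phi_hat_1 = (4.9879 - (4.9879)(0.019026) - (4.2801)(0.358974)) / 7.1114 = 0.471996
So phi_hat = [0.4720, 0.0190, 0.3590].
Therefore phi_hat_2 = 0.0190.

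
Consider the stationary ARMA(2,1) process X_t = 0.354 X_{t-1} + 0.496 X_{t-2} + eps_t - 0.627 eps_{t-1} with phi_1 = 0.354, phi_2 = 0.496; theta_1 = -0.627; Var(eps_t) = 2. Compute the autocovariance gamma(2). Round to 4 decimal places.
\gamma(2) = 1.1166

Multiply the model equation by X_{t-k} and take expectations. With theta_0 = psi_0 = 1 and psi_j the MA(infinity) weights, this gives
  gamma(k) - sum_i phi_i gamma(k-i) = c_k,
  c_k = sigma^2 * sum_{j=k..q} theta_j psi_{j-k}   (c_k = 0 for k > q),
using gamma(-m) = gamma(m).
psi-weights needed (psi_j = theta_j + sum_i phi_i psi_{j-i}):
  psi_1 = theta_1 + phi_1 = -0.627 + (0.354) = -0.273
Right-hand sides:
  c_0 = sigma^2 (1 + theta_1 psi_1) = 2 * (1 + (-0.627)(-0.273)) = 2 * 1.171171 = 2.342342
  c_1 = sigma^2 theta_1 = 2 * (-0.627) = -1.254
  c_2 = 0
Equations for k = 0, 1, 2 (AR order 2, c_2 = 0):
  (E0) gamma(0) = phi_1 gamma(1) + phi_2 gamma(2) + c_0
  (E1) gamma(1) = phi_1 gamma(0) + phi_2 gamma(1) + c_1
  (E2) gamma(2) = phi_1 gamma(1) + phi_2 gamma(0)
From (E1): gamma(1) = A gamma(0) + B with
  A = phi_1 / (1 - phi_2) = 0.354 / 0.504 = 0.702381,   B = c_1 / (1 - phi_2) = -1.254 / 0.504 = -2.488095.
Insert (E2) into (E0): gamma(0) (1 - phi_2^2) = phi_1 (1 + phi_2) gamma(1) + c_0.
  phi_1 (1 + phi_2) = (0.354)(1.496) = 0.529584,   1 - phi_2^2 = 0.753984.
Replace gamma(1) by A gamma(0) + B and collect gamma(0):
  gamma(0) [0.753984 - (0.529584)(0.702381)] = (0.529584)(-2.488095) + 2.342342
  gamma(0) * 0.382014 = 1.024687
  gamma(0) = 1.024687 / 0.382014 = 2.682325.
  gamma(1) = A gamma(0) + B = (0.702381)(2.682325) + (-2.488095) = -0.604081.
  gamma(2) = phi_1 gamma(1) + phi_2 gamma(0) = (0.354)(-0.604081) + (0.496)(2.682325) = 1.116589.
Therefore gamma(2) = 1.1166 (to 4 decimal places).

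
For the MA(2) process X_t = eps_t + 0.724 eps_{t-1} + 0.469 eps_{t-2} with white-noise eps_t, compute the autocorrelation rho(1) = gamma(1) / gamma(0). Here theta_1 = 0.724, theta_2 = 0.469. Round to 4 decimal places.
\rho(1) = 0.6098

For an MA(q) process with theta_0 = 1, the autocovariance is
  gamma(k) = sigma^2 * sum_{i=0..q-k} theta_i * theta_{i+k},
and rho(k) = gamma(k) / gamma(0). Sigma^2 cancels.
  numerator   = (1)*(0.724) + (0.724)*(0.469) = 1.063556.
  denominator = (1)^2 + (0.724)^2 + (0.469)^2 = 1.744137.
  rho(1) = 1.063556 / 1.744137 = 0.6098.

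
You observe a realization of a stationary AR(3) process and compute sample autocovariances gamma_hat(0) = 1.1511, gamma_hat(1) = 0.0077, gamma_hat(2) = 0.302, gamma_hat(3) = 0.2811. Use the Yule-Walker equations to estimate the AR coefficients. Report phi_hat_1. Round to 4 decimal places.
\hat\phi_{1} = -0.0630

The Yule-Walker equations for an AR(p) process read, in matrix form,
  Gamma_p phi = r_p,   with   (Gamma_p)_{ij} = gamma(|i - j|),
                       (r_p)_i = gamma(i),   i,j = 1..p.
Substitute the sample gammas (Toeplitz matrix and right-hand side of size 3):
  Gamma_p = [[1.1511, 0.0077, 0.302], [0.0077, 1.1511, 0.0077], [0.302, 0.0077, 1.1511]]
  r_p     = [0.0077, 0.302, 0.2811]
Written out (R1..R3):
  (R1) 1.1511 phi_1 + 0.0077 phi_2 + 0.302 phi_3 = 0.0077
  (R2) 0.0077 phi_1 + 1.1511 phi_2 + 0.0077 phi_3 = 0.302
  (R3) 0.302 phi_1 + 0.0077 phi_2 + 1.1511 phi_3 = 0.2811
Gaussian elimination:
  R2 <- R2 - (0.0077/1.1511) R1 = R2 - (0.006689) R1:  1.151048 phi_2 + 0.00568 phi_3 = 0.301948
  R3 <- R3 - (0.302/1.1511) R1 = R3 - (0.262358) R1:  0.00568 phi_2 + 1.071868 phi_3 = 0.27908
  R3 <- R3 - (0.00568/1.151048) R2 = R3 - (0.004934) R2:  1.07184 phi_3 = 0.27759
Back-substitution:
  phi_hat_3 = 0.27759 / 1.07184 = 0.258984
  phi_hat_2 = (0.301948 - (0.00568)(0.258984)) / 1.151048 = 0.261047
  phi_hat_1 = (0.0077 - (0.0077)(0.261047) - (0.302)(0.258984)) / 1.1511 = -0.063004
So phi_hat = [-0.0630, 0.2610, 0.2590].
Therefore phi_hat_1 = -0.0630.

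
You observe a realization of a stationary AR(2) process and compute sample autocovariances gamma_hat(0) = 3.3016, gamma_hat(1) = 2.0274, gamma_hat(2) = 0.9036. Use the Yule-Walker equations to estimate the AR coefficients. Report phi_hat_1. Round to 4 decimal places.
\hat\phi_{1} = 0.7160

The Yule-Walker equations for an AR(p) process read, in matrix form,
  Gamma_p phi = r_p,   with   (Gamma_p)_{ij} = gamma(|i - j|),
                       (r_p)_i = gamma(i),   i,j = 1..p.
Substitute the sample gammas (Toeplitz matrix and right-hand side of size 2):
  Gamma_p = [[3.3016, 2.0274], [2.0274, 3.3016]]
  r_p     = [2.0274, 0.9036]
Written out:
  3.3016 phi_1 + 2.0274 phi_2 = 2.0274
  2.0274 phi_1 + 3.3016 phi_2 = 0.9036
Solve by Cramer's rule:
  det = gamma(0)^2 - gamma(1)^2 = (3.3016)^2 - (2.0274)^2 = 10.90056256 - 4.11035076 = 6.7902118
  phi_hat_1 = [gamma(1) gamma(0) - gamma(1) gamma(2)] / det = [(2.0274)(3.3016) - (2.0274)(0.9036)] / 6.7902118 = 4.8617052 / 6.7902118 = 0.716
  phi_hat_2 = [gamma(0) gamma(2) - gamma(1)^2] / det = [(3.3016)(0.9036) - (2.0274)^2] / 6.7902118 = -1.127025 / 6.7902118 = -0.166
So phi_hat = [0.7160, -0.1660].
Therefore phi_hat_1 = 0.7160.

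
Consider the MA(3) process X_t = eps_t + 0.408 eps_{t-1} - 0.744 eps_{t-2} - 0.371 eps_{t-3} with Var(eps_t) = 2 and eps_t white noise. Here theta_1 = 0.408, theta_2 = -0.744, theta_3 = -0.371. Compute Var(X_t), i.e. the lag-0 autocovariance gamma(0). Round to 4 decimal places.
\gamma(0) = 3.7153

For an MA(q) process X_t = eps_t + sum_i theta_i eps_{t-i} with
Var(eps_t) = sigma^2, the variance is
  gamma(0) = sigma^2 * (1 + sum_i theta_i^2).
  sum_i theta_i^2 = (0.408)^2 + (-0.744)^2 + (-0.371)^2 = 0.166464 + 0.553536 + 0.137641 = 0.857641.
  gamma(0) = 2 * (1 + 0.857641) = 2 * 1.857641 = 3.715282, which rounds to 3.7153.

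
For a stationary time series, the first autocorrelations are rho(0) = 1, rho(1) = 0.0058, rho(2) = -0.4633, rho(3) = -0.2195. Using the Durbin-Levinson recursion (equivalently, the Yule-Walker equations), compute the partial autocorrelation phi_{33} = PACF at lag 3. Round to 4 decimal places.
\phi_{33} = -0.2711

The PACF at lag k is phi_{kk}, the last component of the solution
to the Yule-Walker system G_k phi = r_k where
  (G_k)_{ij} = rho(|i - j|), (r_k)_i = rho(i), i,j = 1..k.
Equivalently, Durbin-Levinson gives phi_{kk} iteratively:
  phi_{11} = rho(1)
  phi_{kk} = [rho(k) - sum_{j=1..k-1} phi_{k-1,j} rho(k-j)]
            / [1 - sum_{j=1..k-1} phi_{k-1,j} rho(j)],
  phi_{k,j} = phi_{k-1,j} - phi_{kk} phi_{k-1,k-j},  j = 1..k-1.
Step k = 1:
  phi_11 = rho(1) = 0.0058.
Step k = 2:
  phi_22 = [rho(2) - phi_11 rho(1)] / [1 - phi_11 rho(1)] = [-0.4633 - (0.0058)(0.0058)] / [1 - (0.0058)(0.0058)]
         = -0.46333364 / 0.99996636 = -0.463349.
  Update: phi_21 = phi_11 - phi_22 phi_11 = 0.0058 - (-0.463349)(0.0058) = 0.008487.
Step k = 3:
  phi_33 = [rho(3) - phi_21 rho(2) - phi_22 rho(1)] / [1 - phi_21 rho(1) - phi_22 rho(2)]
    numerator   = -0.2195 - (0.008487)(-0.4633) - (-0.463349)(0.0058) = -0.21288035
    denominator = 1 - (0.008487)(0.0058) - (-0.463349)(-0.4633) = 0.78528108
  phi_33 = -0.21288035 / 0.78528108 = -0.2711.
Therefore phi_{33} = -0.2711.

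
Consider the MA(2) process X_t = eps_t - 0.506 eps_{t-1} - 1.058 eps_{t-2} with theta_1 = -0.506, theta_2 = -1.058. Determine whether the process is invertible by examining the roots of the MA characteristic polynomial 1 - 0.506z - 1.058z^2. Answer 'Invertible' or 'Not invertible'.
\text{Not invertible}

The MA(q) characteristic polynomial is P(z) = 1 - 0.506z - 1.058z^2.
Invertibility requires all roots to lie outside the unit circle, i.e. |z| > 1 for every root.
Set 1 + (-0.506) z + (-1.058) z^2 = 0, i.e. a z^2 + b z + c = 0 with a = -1.058, b = -0.506, c = 1.
Discriminant D = b^2 - 4ac = (-0.506)^2 - 4*(-1.058)*1 = 0.256036 - (-4.232) = 4.488036.
D >= 0, so the roots are real: z = (-b +/- sqrt(D)) / (2a) = (0.506 +/- 2.118499) / (-2.116).
  z_1 = (0.506 + 2.118499) / (-2.116) = -1.2403,   |z_1| = 1.2403.
  z_2 = (0.506 - 2.118499) / (-2.116) = 0.7621,   |z_2| = 0.7621.
Moduli of all roots: 1.2403, 0.7621.
All moduli strictly greater than 1? No.
Verdict: Not invertible.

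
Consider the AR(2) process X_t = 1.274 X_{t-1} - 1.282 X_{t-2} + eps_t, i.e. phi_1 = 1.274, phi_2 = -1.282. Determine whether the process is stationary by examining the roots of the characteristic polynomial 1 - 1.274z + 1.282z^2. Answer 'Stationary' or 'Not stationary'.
\text{Not stationary}

The AR(p) characteristic polynomial is P(z) = 1 - 1.274z + 1.282z^2.
Stationarity requires all roots to lie outside the unit circle, i.e. |z| > 1 for every root.
Set 1 + (-1.274) z + (1.282) z^2 = 0, i.e. a z^2 + b z + c = 0 with a = 1.282, b = -1.274, c = 1.
Discriminant D = b^2 - 4ac = (-1.274)^2 - 4*(1.282)*1 = 1.623076 - (5.128) = -3.504924.
D < 0, so the roots are the complex-conjugate pair z = (-b +/- i sqrt(-D)) / (2a) = 0.4969 +/- 0.7302i.
For a conjugate pair |z|^2 = z * conj(z) = (product of roots) = c/a = 1/(1.282) = 0.780031, so |z| = sqrt(0.780031) = 0.8832 for both roots.
Moduli of all roots: 0.8832, 0.8832.
All moduli strictly greater than 1? No.
Verdict: Not stationary.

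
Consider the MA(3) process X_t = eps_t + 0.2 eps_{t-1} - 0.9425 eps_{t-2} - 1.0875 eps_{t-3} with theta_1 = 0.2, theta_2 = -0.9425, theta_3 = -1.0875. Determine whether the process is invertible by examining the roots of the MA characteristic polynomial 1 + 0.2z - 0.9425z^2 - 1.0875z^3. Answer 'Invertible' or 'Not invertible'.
\text{Not invertible}

The MA(q) characteristic polynomial is P(z) = 1 + 0.2z - 0.9425z^2 - 1.0875z^3.
Invertibility requires all roots to lie outside the unit circle, i.e. |z| > 1 for every root.
Degree 3: look for a simple real root z0 first, then factor out (1 - z/z0) and solve the remaining quadratic.
Testing z0 = 0.8: P(0.8) = 1 + (0.2)(0.8) + (-0.9425)(0.8)^2 + (-1.0875)(0.8)^3
  = 1 + (0.16) + (-0.6032) + (-0.5568) = 0.  So z_0 = 0.8 is a root, |z_0| = 0.8.
Divide out the factor (1 - 1.25 z) = (1 - z/z0) (since 1/z0 = 1.25):
  P(z) = (1 - 1.25 z)(1 + (1.45) z + (0.87) z^2)
  [check: z-coef 1.45 - (1.25) = 0.2; z^2-coef 0.87 - (1.25)(1.45) = -0.9425; z^3-coef -(1.25)(0.87) = -1.0875.]
Remaining roots from the quadratic factor 1 + (1.45) z + (0.87) z^2:
  Set 1 + (1.45) z + (0.87) z^2 = 0, i.e. a z^2 + b z + c = 0 with a = 0.87, b = 1.45, c = 1.
  Discriminant D = b^2 - 4ac = (1.45)^2 - 4*(0.87)*1 = 2.1025 - (3.48) = -1.3775.
  D < 0, so the roots are the complex-conjugate pair z = (-b +/- i sqrt(-D)) / (2a) = -0.8333 +/- 0.6745i.
  For a conjugate pair |z|^2 = z * conj(z) = (product of roots) = c/a = 1/(0.87) = 1.149425, so |z| = sqrt(1.149425) = 1.0721 for both roots.
Moduli of all roots: 0.8000, 1.0721, 1.0721.
All moduli strictly greater than 1? No.
Verdict: Not invertible.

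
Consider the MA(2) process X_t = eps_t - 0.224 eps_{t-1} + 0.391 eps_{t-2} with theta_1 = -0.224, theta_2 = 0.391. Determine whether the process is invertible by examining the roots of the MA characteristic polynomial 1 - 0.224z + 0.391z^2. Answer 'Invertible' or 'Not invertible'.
\text{Invertible}

The MA(q) characteristic polynomial is P(z) = 1 - 0.224z + 0.391z^2.
Invertibility requires all roots to lie outside the unit circle, i.e. |z| > 1 for every root.
Set 1 + (-0.224) z + (0.391) z^2 = 0, i.e. a z^2 + b z + c = 0 with a = 0.391, b = -0.224, c = 1.
Discriminant D = b^2 - 4ac = (-0.224)^2 - 4*(0.391)*1 = 0.050176 - (1.564) = -1.513824.
D < 0, so the roots are the complex-conjugate pair z = (-b +/- i sqrt(-D)) / (2a) = 0.2864 +/- 1.5734i.
For a conjugate pair |z|^2 = z * conj(z) = (product of roots) = c/a = 1/(0.391) = 2.557545, so |z| = sqrt(2.557545) = 1.5992 for both roots.
Moduli of all roots: 1.5992, 1.5992.
All moduli strictly greater than 1? Yes.
Verdict: Invertible.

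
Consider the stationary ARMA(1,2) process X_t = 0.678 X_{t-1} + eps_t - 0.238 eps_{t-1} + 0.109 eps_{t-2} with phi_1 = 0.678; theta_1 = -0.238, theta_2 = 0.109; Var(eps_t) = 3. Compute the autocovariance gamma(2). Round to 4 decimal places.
\gamma(2) = 2.0099

Multiply the model equation by X_{t-k} and take expectations. With theta_0 = psi_0 = 1 and psi_j the MA(infinity) weights, this gives
  gamma(k) - sum_i phi_i gamma(k-i) = c_k,
  c_k = sigma^2 * sum_{j=k..q} theta_j psi_{j-k}   (c_k = 0 for k > q),
using gamma(-m) = gamma(m).
psi-weights needed (psi_j = theta_j + sum_i phi_i psi_{j-i}):
  psi_1 = theta_1 + phi_1 = -0.238 + (0.678) = 0.44
  psi_2 = theta_2 + phi_1 psi_1 = 0.109 + (0.678)(0.44) = 0.40732
Right-hand sides:
  c_0 = sigma^2 (1 + theta_1 psi_1 + theta_2 psi_2) = 3 * (1 + (-0.238)(0.44) + (0.109)(0.40732)) = 3 * 0.939678 = 2.819034
  c_1 = sigma^2 (theta_1 + theta_2 psi_1) = 3 * (-0.238 + (0.109)(0.44)) = -0.57012
  c_2 = sigma^2 theta_2 = 3 * (0.109) = 0.327
Equations for k = 0 and k = 1 (AR order 1):
  gamma(0) = phi_1 gamma(1) + c_0
  gamma(1) = phi_1 gamma(0) + c_1
Substituting the second into the first: gamma(0) (1 - phi_1^2) = c_0 + phi_1 c_1, so
  gamma(0) = (c_0 + phi_1 c_1) / (1 - phi_1^2) = (2.819034 + (0.678)(-0.57012)) / (1 - (0.678)^2) = 2.432492 / 0.540316 = 4.501981.
  gamma(1) = phi_1 gamma(0) + c_1 = (0.678)(4.501981) + (-0.57012) = 2.482223.
For k = 2: gamma(2) = phi_1 gamma(1) + c_2
  = (0.678)(2.482223) + (0.327) = 2.009947.
Therefore gamma(2) = 2.0099 (to 4 decimal places).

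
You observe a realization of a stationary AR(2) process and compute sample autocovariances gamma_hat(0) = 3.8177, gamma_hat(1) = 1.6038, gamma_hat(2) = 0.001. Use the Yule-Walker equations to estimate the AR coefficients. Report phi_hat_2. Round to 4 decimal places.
\hat\phi_{2} = -0.2140

The Yule-Walker equations for an AR(p) process read, in matrix form,
  Gamma_p phi = r_p,   with   (Gamma_p)_{ij} = gamma(|i - j|),
                       (r_p)_i = gamma(i),   i,j = 1..p.
Substitute the sample gammas (Toeplitz matrix and right-hand side of size 2):
  Gamma_p = [[3.8177, 1.6038], [1.6038, 3.8177]]
  r_p     = [1.6038, 0.001]
Written out:
  3.8177 phi_1 + 1.6038 phi_2 = 1.6038
  1.6038 phi_1 + 3.8177 phi_2 = 0.001
Solve by Cramer's rule:
  det = gamma(0)^2 - gamma(1)^2 = (3.8177)^2 - (1.6038)^2 = 14.57483329 - 2.57217444 = 12.00265885
  phi_hat_1 = [gamma(1) gamma(0) - gamma(1) gamma(2)] / det = [(1.6038)(3.8177) - (1.6038)(0.001)] / 12.00265885 = 6.12122346 / 12.00265885 = 0.51
  phi_hat_2 = [gamma(0) gamma(2) - gamma(1)^2] / det = [(3.8177)(0.001) - (1.6038)^2] / 12.00265885 = -2.56835674 / 12.00265885 = -0.214
So phi_hat = [0.5100, -0.2140].
Therefore phi_hat_2 = -0.2140.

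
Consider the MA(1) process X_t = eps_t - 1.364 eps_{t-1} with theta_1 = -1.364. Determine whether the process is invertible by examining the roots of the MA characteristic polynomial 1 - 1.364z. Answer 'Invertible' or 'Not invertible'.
\text{Not invertible}

The MA(q) characteristic polynomial is P(z) = 1 - 1.364z.
Invertibility requires all roots to lie outside the unit circle, i.e. |z| > 1 for every root.
This is linear in z: 1 + (-1.364) z = 0  =>  z = -1/(-1.364) = 0.733138,  |z| = 0.733138.
Moduli of all roots: 0.7331.
All moduli strictly greater than 1? No.
Verdict: Not invertible.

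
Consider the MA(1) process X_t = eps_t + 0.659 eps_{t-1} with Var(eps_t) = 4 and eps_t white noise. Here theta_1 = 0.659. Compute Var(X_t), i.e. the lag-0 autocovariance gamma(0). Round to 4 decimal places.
\gamma(0) = 5.7371

For an MA(q) process X_t = eps_t + sum_i theta_i eps_{t-i} with
Var(eps_t) = sigma^2, the variance is
  gamma(0) = sigma^2 * (1 + sum_i theta_i^2).
  sum_i theta_i^2 = (0.659)^2 = 0.434281.
  gamma(0) = 4 * (1 + 0.434281) = 4 * 1.434281 = 5.737124, which rounds to 5.7371.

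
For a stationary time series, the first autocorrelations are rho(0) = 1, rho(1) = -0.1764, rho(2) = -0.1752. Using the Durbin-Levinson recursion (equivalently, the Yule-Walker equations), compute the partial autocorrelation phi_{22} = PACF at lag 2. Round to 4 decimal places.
\phi_{22} = -0.2129

The PACF at lag k is phi_{kk}, the last component of the solution
to the Yule-Walker system G_k phi = r_k where
  (G_k)_{ij} = rho(|i - j|), (r_k)_i = rho(i), i,j = 1..k.
Equivalently, Durbin-Levinson gives phi_{kk} iteratively:
  phi_{11} = rho(1)
  phi_{kk} = [rho(k) - sum_{j=1..k-1} phi_{k-1,j} rho(k-j)]
            / [1 - sum_{j=1..k-1} phi_{k-1,j} rho(j)],
  phi_{k,j} = phi_{k-1,j} - phi_{kk} phi_{k-1,k-j},  j = 1..k-1.
Step k = 1:
  phi_11 = rho(1) = -0.1764.
Step k = 2:
  phi_22 = [rho(2) - phi_11 rho(1)] / [1 - phi_11 rho(1)] = [-0.1752 - (-0.1764)(-0.1764)] / [1 - (-0.1764)(-0.1764)]
         = -0.20631696 / 0.96888304 = -0.2129.
Therefore phi_{22} = -0.2129.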